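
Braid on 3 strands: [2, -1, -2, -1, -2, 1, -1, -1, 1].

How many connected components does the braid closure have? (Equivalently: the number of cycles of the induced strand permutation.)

Track the strand permutation on 3 strands, starting from identity.
  step 1: s2 swaps positions 2,3 -> [1 3 2]
  step 2: s1^-1 swaps positions 1,2 -> [3 1 2]
  step 3: s2^-1 swaps positions 2,3 -> [3 2 1]
  step 4: s1^-1 swaps positions 1,2 -> [2 3 1]
  step 5: s2^-1 swaps positions 2,3 -> [2 1 3]
  step 6: s1 swaps positions 1,2 -> [1 2 3]
  step 7: s1^-1 swaps positions 1,2 -> [2 1 3]
  step 8: s1^-1 swaps positions 1,2 -> [1 2 3]
  step 9: s1 swaps positions 1,2 -> [2 1 3]
Final permutation (position -> original strand): [2 1 3]
Closure components = cycle count of this permutation = 2.

Answer: 2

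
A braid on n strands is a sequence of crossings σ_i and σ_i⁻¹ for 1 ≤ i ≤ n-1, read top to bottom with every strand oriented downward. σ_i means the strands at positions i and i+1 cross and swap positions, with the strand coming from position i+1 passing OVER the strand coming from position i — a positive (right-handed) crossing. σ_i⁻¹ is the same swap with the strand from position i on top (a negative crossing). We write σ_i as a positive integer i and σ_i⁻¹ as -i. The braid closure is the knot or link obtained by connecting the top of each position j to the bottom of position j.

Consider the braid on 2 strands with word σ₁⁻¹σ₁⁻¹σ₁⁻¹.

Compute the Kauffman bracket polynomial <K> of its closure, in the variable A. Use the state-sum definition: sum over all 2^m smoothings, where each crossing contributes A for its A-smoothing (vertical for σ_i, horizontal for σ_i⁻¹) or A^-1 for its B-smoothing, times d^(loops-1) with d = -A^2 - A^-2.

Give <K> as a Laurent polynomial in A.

Braid: s1^-1 s1^-1 s1^-1 on 2 strands, 3 crossings.
Writhe w = (#positive) - (#negative) = 0 - 3 = -3.
Computing the Kauffman bracket via state sum. There are 2^3 = 8 states.
For each crossing: s=0 is the vertical smoothing, s=1 horizontal. Crossing k contributes A^(sign_k * (1 - 2*s_k)); loop factor d = -A^2 - A^-2.
  state 000: A-exp=-3, loops=2, term = A^-3 * d^1
  state 001: A-exp=-1, loops=1, term = A^-1 * d^0
  state 010: A-exp=-1, loops=1, term = A^-1 * d^0
  state 011: A-exp=+1, loops=2, term = A^1 * d^1
  state 100: A-exp=-1, loops=1, term = A^-1 * d^0
  state 101: A-exp=+1, loops=2, term = A^1 * d^1
  state 110: A-exp=+1, loops=2, term = A^1 * d^1
  state 111: A-exp=+3, loops=3, term = A^3 * d^2
Collect the terms by A-exponent (count of states per loop number):
Powers of d = -A^2 - A^-2: d^2 = A^4 + 2 + A^-4.
  A^3 * (d^2) = A^7 + 2*A^3 + A^-1
  A^1 * (3*d) = -3*A^3 - 3*A^-1
  A^-1 * (3) = 3*A^-1
  A^-3 * (d) = -A^-1 - A^-5
Summing the groups: <K> = A^7 - A^3 - A^-5

Answer: A^7 - A^3 - A^-5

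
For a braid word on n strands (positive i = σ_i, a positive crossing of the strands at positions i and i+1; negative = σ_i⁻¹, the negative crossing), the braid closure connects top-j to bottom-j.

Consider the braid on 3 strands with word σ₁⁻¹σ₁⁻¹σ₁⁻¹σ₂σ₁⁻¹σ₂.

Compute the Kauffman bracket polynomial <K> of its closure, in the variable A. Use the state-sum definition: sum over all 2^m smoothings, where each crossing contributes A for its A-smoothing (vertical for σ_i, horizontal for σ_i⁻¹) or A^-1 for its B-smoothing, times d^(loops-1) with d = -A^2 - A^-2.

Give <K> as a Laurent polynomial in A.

A^14 - 2*A^10 + 2*A^6 - 2*A^2 + 2*A^-2 - A^-6 + A^-10

Derivation:
Braid: s1^-1 s1^-1 s1^-1 s2 s1^-1 s2 on 3 strands, 6 crossings.
Writhe w = (#positive) - (#negative) = 2 - 4 = -2.
State-sum expansion of <K>. There are 2^6 = 64 states.
Each crossing splits two ways (0=vertical, 1=horizontal). The state's weight is A^(#A-smoothings - #B-smoothings) * d^(loops - 1).
Tabulate the states by total A-exponent and number of loops L (A-exp: L × count):
  A^6: L=5 ×1
  A^4: L=4 ×6
  A^2: L=3 ×15
  A^0: L=2 ×19, L=4 ×1
  A^-2: L=1 ×11, L=3 ×4
  A^-4: L=2 ×6
  A^-6: L=3 ×1
Each group contributes A^e * Σ count * d^(L-1):
Powers of d = -A^2 - A^-2: d^2 = A^4 + 2 + A^-4; d^3 = -A^6 - 3*A^2 - 3*A^-2 - A^-6; d^4 = A^8 + 4*A^4 + 6 + 4*A^-4 + A^-8.
  A^6 * (d^4) = A^14 + 4*A^10 + 6*A^6 + 4*A^2 + A^-2
  A^4 * (6*d^3) = -6*A^10 - 18*A^6 - 18*A^2 - 6*A^-2
  A^2 * (15*d^2) = 15*A^6 + 30*A^2 + 15*A^-2
  A^0 * (19*d + d^3) = -A^6 - 22*A^2 - 22*A^-2 - A^-6
  A^-2 * (11 + 4*d^2) = 4*A^2 + 19*A^-2 + 4*A^-6
  A^-4 * (6*d) = -6*A^-2 - 6*A^-6
  A^-6 * (d^2) = A^-2 + 2*A^-6 + A^-10
Summing the groups: <K> = A^14 - 2*A^10 + 2*A^6 - 2*A^2 + 2*A^-2 - A^-6 + A^-10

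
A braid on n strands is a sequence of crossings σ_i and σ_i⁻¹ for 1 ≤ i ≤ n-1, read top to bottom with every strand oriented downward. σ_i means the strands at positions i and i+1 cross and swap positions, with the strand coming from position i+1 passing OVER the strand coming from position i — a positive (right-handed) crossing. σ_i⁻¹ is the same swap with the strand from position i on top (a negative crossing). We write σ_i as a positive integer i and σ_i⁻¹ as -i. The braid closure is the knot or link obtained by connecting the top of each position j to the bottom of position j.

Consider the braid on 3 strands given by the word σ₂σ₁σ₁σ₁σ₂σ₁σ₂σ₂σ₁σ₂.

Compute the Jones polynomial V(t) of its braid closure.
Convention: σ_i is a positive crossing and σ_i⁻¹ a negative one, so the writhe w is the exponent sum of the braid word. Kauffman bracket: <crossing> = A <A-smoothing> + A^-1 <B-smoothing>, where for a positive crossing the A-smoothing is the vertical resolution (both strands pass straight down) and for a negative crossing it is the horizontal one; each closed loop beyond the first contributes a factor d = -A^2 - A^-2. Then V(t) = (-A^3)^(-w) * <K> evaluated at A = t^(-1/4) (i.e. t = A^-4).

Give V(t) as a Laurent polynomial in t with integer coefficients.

-t^10 + t^6 + t^4

Derivation:
Braid: s2 s1 s1 s1 s2 s1 s2 s2 s1 s2 on 3 strands, 10 crossings.
Writhe w = (#positive) - (#negative) = 10 - 0 = 10.
State-sum expansion of <K>. There are 2^10 = 1024 states.
Each crossing splits two ways (0=vertical, 1=horizontal). The state's weight is A^(#A-smoothings - #B-smoothings) * d^(loops - 1).
Tabulate the states by total A-exponent and number of loops L (A-exp: L × count):
  A^10: L=3 ×1
  A^8: L=2 ×10
  A^6: L=1 ×25, L=3 ×20
  A^4: L=2 ×100, L=4 ×20
  A^2: L=1 ×36, L=3 ×164, L=5 ×10
  A^0: L=2 ×108, L=4 ×142, L=6 ×2
  A^-2: L=1 ×12, L=3 ×129, L=5 ×69
  A^-4: L=2 ×24, L=4 ×78, L=6 ×18
  A^-6: L=3 ×19, L=5 ×24, L=7 ×2
  A^-8: L=4 ×7, L=6 ×3
  A^-10: L=5 ×1
Each group contributes A^e * Σ count * d^(L-1):
Powers of d = -A^2 - A^-2: d^2 = A^4 + 2 + A^-4; d^3 = -A^6 - 3*A^2 - 3*A^-2 - A^-6; d^4 = A^8 + 4*A^4 + 6 + 4*A^-4 + A^-8; d^5 = -A^10 - 5*A^6 - 10*A^2 - 10*A^-2 - 5*A^-6 - A^-10; d^6 = A^12 + 6*A^8 + 15*A^4 + 20 + 15*A^-4 + 6*A^-8 + A^-12.
  A^10 * (d^2) = A^14 + 2*A^10 + A^6
  A^8 * (10*d) = -10*A^10 - 10*A^6
  A^6 * (25 + 20*d^2) = 20*A^10 + 65*A^6 + 20*A^2
  A^4 * (100*d + 20*d^3) = -20*A^10 - 160*A^6 - 160*A^2 - 20*A^-2
  A^2 * (36 + 164*d^2 + 10*d^4) = 10*A^10 + 204*A^6 + 424*A^2 + 204*A^-2 + 10*A^-6
  A^0 * (108*d + 142*d^3 + 2*d^5) = -2*A^10 - 152*A^6 - 554*A^2 - 554*A^-2 - 152*A^-6 - 2*A^-10
  A^-2 * (12 + 129*d^2 + 69*d^4) = 69*A^6 + 405*A^2 + 684*A^-2 + 405*A^-6 + 69*A^-10
  A^-4 * (24*d + 78*d^3 + 18*d^5) = -18*A^6 - 168*A^2 - 438*A^-2 - 438*A^-6 - 168*A^-10 - 18*A^-14
  A^-6 * (19*d^2 + 24*d^4 + 2*d^6) = 2*A^6 + 36*A^2 + 145*A^-2 + 222*A^-6 + 145*A^-10 + 36*A^-14 + 2*A^-18
  A^-8 * (7*d^3 + 3*d^5) = -3*A^2 - 22*A^-2 - 51*A^-6 - 51*A^-10 - 22*A^-14 - 3*A^-18
  A^-10 * (d^4) = A^-2 + 4*A^-6 + 6*A^-10 + 4*A^-14 + A^-18
Summing the groups: <K> = A^14 + A^6 - A^-10
Normalise by the writhe: (-A^3)^(-w) = (-A^3)^(-10) = A^-30, so f(A) = A^-30 * <K> = A^-16 + A^-24 - A^-40.
Substitute A = t^(-1/4), i.e. A^e → t^(-e/4): V(t) = -t^10 + t^6 + t^4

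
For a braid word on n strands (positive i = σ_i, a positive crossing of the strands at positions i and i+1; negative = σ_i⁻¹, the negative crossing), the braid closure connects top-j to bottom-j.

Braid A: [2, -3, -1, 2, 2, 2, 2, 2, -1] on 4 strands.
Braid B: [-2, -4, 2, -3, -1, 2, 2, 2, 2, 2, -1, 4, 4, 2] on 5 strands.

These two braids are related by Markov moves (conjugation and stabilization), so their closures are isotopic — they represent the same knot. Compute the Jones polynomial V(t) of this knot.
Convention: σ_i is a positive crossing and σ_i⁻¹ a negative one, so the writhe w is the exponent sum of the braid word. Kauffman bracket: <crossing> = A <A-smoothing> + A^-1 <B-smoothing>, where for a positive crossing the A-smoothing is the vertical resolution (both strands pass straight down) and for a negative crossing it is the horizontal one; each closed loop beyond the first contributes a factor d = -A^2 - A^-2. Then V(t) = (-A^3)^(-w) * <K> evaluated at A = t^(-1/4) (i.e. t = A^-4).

t^8 - 2*t^7 + 2*t^6 - 3*t^5 + 3*t^4 - 2*t^3 + 2*t^2 - t + 1

Derivation:
Markov-equivalent braids have isotopic closures, hence identical knot invariants. Strip the Markov moves from each word to reach a common short braid β, then compute V(t) once on β.
Braid A: s2 s3^-1 s1^-1 s2 s2 s2 s2 s2 s1^-1 on 4 strands has no conjugating prefix/suffix or stabilization to strip; take β = s2 s3^-1 s1^-1 s2 s2 s2 s2 s2 s1^-1.
Braid B: s2^-1 s4^-1 s2 s3^-1 s1^-1 s2 s2 s2 s2 s2 s1^-1 s4 s4 s2 on 5 strands reduces by inverse Markov moves (closure unchanged at each step):
  Deconjugate: the word is γ·β·γ⁻¹ with γ = s2^-1 s4^-1 (prefix) and γ⁻¹ = s4 s2 (suffix); strip both.
  Destabilize: the word has the form β·s4 where s4 occurs only as the final letter (β ∈ B_4); drop it and the last strand → 4 strands.
Reduced to β = s2 s3^-1 s1^-1 s2 s2 s2 s2 s2 s1^-1 on 4 strands, 9 crossings.
Both give the same β = s2 s3^-1 s1^-1 s2 s2 s2 s2 s2 s1^-1 on 4 strands, so one state sum suffices:
Braid: s2 s3^-1 s1^-1 s2 s2 s2 s2 s2 s1^-1 on 4 strands, 9 crossings.
Writhe w = (#positive) - (#negative) = 6 - 3 = 3.
Enumerate smoothing states for the bracket polynomial. There are 2^9 = 512 states.
Each crossing splits two ways (0=vertical, 1=horizontal). The state's weight is A^(#A-smoothings - #B-smoothings) * d^(loops - 1).
Tabulate the states by total A-exponent and number of loops L (A-exp: L × count):
  A^9: L=3 ×1
  A^7: L=2 ×8, L=4 ×1
  A^5: L=1 ×17, L=3 ×19
  A^3: L=2 ×63, L=4 ×21
  A^1: L=3 ×111, L=5 ×15
  A^-1: L=4 ×120, L=6 ×6
  A^-3: L=5 ×83, L=7 ×1
  A^-5: L=6 ×36
  A^-7: L=7 ×9
  A^-9: L=8 ×1
Each group contributes A^e * Σ count * d^(L-1):
Powers of d = -A^2 - A^-2: d^2 = A^4 + 2 + A^-4; d^3 = -A^6 - 3*A^2 - 3*A^-2 - A^-6; d^4 = A^8 + 4*A^4 + 6 + 4*A^-4 + A^-8; d^5 = -A^10 - 5*A^6 - 10*A^2 - 10*A^-2 - 5*A^-6 - A^-10; d^6 = A^12 + 6*A^8 + 15*A^4 + 20 + 15*A^-4 + 6*A^-8 + A^-12; d^7 = -A^14 - 7*A^10 - 21*A^6 - 35*A^2 - 35*A^-2 - 21*A^-6 - 7*A^-10 - A^-14.
  A^9 * (d^2) = A^13 + 2*A^9 + A^5
  A^7 * (8*d + d^3) = -A^13 - 11*A^9 - 11*A^5 - A
  A^5 * (17 + 19*d^2) = 19*A^9 + 55*A^5 + 19*A
  A^3 * (63*d + 21*d^3) = -21*A^9 - 126*A^5 - 126*A - 21*A^-3
  A^1 * (111*d^2 + 15*d^4) = 15*A^9 + 171*A^5 + 312*A + 171*A^-3 + 15*A^-7
  A^-1 * (120*d^3 + 6*d^5) = -6*A^9 - 150*A^5 - 420*A - 420*A^-3 - 150*A^-7 - 6*A^-11
  A^-3 * (83*d^4 + d^6) = A^9 + 89*A^5 + 347*A + 518*A^-3 + 347*A^-7 + 89*A^-11 + A^-15
  A^-5 * (36*d^5) = -36*A^5 - 180*A - 360*A^-3 - 360*A^-7 - 180*A^-11 - 36*A^-15
  A^-7 * (9*d^6) = 9*A^5 + 54*A + 135*A^-3 + 180*A^-7 + 135*A^-11 + 54*A^-15 + 9*A^-19
  A^-9 * (d^7) = -A^5 - 7*A - 21*A^-3 - 35*A^-7 - 35*A^-11 - 21*A^-15 - 7*A^-19 - A^-23
Summing the groups: <K> = -A^9 + A^5 - 2*A + 2*A^-3 - 3*A^-7 + 3*A^-11 - 2*A^-15 + 2*A^-19 - A^-23
Normalise by the writhe: (-A^3)^(-w) = (-A^3)^(-3) = -A^-9, so f(A) = -A^-9 * <K> = 1 - A^-4 + 2*A^-8 - 2*A^-12 + 3*A^-16 - 3*A^-20 + 2*A^-24 - 2*A^-28 + A^-32.
Substitute A = t^(-1/4), i.e. A^e → t^(-e/4): V(t) = t^8 - 2*t^7 + 2*t^6 - 3*t^5 + 3*t^4 - 2*t^3 + 2*t^2 - t + 1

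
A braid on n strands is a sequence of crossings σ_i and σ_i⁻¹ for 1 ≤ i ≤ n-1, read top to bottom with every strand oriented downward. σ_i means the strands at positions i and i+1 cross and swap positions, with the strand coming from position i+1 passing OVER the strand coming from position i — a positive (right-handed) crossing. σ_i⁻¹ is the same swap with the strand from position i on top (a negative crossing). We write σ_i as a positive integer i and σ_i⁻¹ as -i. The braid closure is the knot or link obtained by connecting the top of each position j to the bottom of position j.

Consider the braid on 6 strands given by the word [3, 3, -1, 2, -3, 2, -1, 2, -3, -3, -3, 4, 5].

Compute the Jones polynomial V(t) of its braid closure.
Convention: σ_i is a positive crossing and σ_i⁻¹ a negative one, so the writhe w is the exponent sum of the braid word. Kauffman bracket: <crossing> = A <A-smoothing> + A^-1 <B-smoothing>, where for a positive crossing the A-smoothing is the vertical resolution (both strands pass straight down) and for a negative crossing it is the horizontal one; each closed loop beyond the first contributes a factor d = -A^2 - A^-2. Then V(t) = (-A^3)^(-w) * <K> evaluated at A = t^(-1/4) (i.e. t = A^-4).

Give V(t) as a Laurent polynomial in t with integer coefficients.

-t^3 + 3*t^2 - 3*t + 4 - 4*t^-1 + 3*t^-2 - 2*t^-3 + t^-4

Derivation:
The presented braid s3 s3 s1^-1 s2 s3^-1 s2 s1^-1 s2 s3^-1 s3^-1 s3^-1 s4 s5 on 6 strands reduces by inverse Markov moves (closure unchanged at each step):
  Destabilize: the word has the form β·s5 where s5 occurs only as the final letter (β ∈ B_5); drop it and the last strand → 5 strands.
  Destabilize: the word has the form β·s4 where s4 occurs only as the final letter (β ∈ B_4); drop it and the last strand → 4 strands.
  Deconjugate: the word is γ·β·γ⁻¹ with γ = s3 s3 (prefix) and γ⁻¹ = s3^-1 s3^-1 (suffix); strip both.
Reduced to β = s1^-1 s2 s3^-1 s2 s1^-1 s2 s3^-1 on 4 strands, 7 crossings.
Compute on β:
Braid: s1^-1 s2 s3^-1 s2 s1^-1 s2 s3^-1 on 4 strands, 7 crossings.
Writhe w = (#positive) - (#negative) = 3 - 4 = -1.
Computing the Kauffman bracket via state sum. There are 2^7 = 128 states.
Smooth each crossing (0=||, 1=⌣⌢); contribution A^(Σ sign_k(1-2s_k)) * d^(L-1).
Tabulate the states by total A-exponent and number of loops L (A-exp: L × count):
  A^7: L=4 ×1
  A^5: L=3 ×7
  A^3: L=2 ×19, L=4 ×2
  A^1: L=1 ×21, L=3 ×14
  A^-1: L=2 ×32, L=4 ×3
  A^-3: L=3 ×21
  A^-5: L=4 ×7
  A^-7: L=5 ×1
Each group contributes A^e * Σ count * d^(L-1):
Powers of d = -A^2 - A^-2: d^2 = A^4 + 2 + A^-4; d^3 = -A^6 - 3*A^2 - 3*A^-2 - A^-6; d^4 = A^8 + 4*A^4 + 6 + 4*A^-4 + A^-8.
  A^7 * (d^3) = -A^13 - 3*A^9 - 3*A^5 - A
  A^5 * (7*d^2) = 7*A^9 + 14*A^5 + 7*A
  A^3 * (19*d + 2*d^3) = -2*A^9 - 25*A^5 - 25*A - 2*A^-3
  A^1 * (21 + 14*d^2) = 14*A^5 + 49*A + 14*A^-3
  A^-1 * (32*d + 3*d^3) = -3*A^5 - 41*A - 41*A^-3 - 3*A^-7
  A^-3 * (21*d^2) = 21*A + 42*A^-3 + 21*A^-7
  A^-5 * (7*d^3) = -7*A - 21*A^-3 - 21*A^-7 - 7*A^-11
  A^-7 * (d^4) = A + 4*A^-3 + 6*A^-7 + 4*A^-11 + A^-15
Summing the groups: <K> = -A^13 + 2*A^9 - 3*A^5 + 4*A - 4*A^-3 + 3*A^-7 - 3*A^-11 + A^-15
Normalise by the writhe: (-A^3)^(-w) = (-A^3)^(1) = -A^3, so f(A) = -A^3 * <K> = A^16 - 2*A^12 + 3*A^8 - 4*A^4 + 4 - 3*A^-4 + 3*A^-8 - A^-12.
Substitute A = t^(-1/4), i.e. A^e → t^(-e/4): V(t) = -t^3 + 3*t^2 - 3*t + 4 - 4*t^-1 + 3*t^-2 - 2*t^-3 + t^-4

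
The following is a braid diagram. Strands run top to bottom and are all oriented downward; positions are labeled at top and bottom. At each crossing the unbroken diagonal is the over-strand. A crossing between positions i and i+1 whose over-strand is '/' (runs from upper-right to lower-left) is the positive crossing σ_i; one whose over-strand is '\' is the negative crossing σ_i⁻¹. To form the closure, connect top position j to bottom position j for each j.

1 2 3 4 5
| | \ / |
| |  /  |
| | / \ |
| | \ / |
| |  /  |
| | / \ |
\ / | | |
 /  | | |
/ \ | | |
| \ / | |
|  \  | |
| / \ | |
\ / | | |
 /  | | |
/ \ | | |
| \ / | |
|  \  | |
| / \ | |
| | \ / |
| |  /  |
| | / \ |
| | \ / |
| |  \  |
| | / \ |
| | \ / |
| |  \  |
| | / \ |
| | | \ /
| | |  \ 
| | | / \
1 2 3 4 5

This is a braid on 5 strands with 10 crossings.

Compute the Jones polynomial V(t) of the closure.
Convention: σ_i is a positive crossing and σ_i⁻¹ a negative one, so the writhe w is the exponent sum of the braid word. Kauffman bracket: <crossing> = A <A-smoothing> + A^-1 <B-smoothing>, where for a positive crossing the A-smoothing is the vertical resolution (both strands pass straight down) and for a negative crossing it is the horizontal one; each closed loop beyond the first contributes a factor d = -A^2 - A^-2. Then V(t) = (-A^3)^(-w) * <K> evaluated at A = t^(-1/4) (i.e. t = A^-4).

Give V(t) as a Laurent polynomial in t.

Reading the diagram top to bottom ('/'-over between positions i,i+1 = s_i, '\'-over = s_i^-1): braid word = s3 s3 s1 s2^-1 s1 s2^-1 s3 s3^-1 s3^-1 s4^-1.
The presented braid s3 s3 s1 s2^-1 s1 s2^-1 s3 s3^-1 s3^-1 s4^-1 on 5 strands reduces by inverse Markov moves (closure unchanged at each step):
  Destabilize: the word has the form β·s4^-1 where s4^-1 occurs only as the final letter (β ∈ B_4); drop it and the last strand → 4 strands.
  Deconjugate: the word is γ·β·γ⁻¹ with γ = s3 s3 (prefix) and γ⁻¹ = s3^-1 s3^-1 (suffix); strip both.
  Destabilize: the word has the form β·s3 where s3 occurs only as the final letter (β ∈ B_3); drop it and the last strand → 3 strands.
Reduced to β = s1 s2^-1 s1 s2^-1 on 3 strands, 4 crossings.
Compute on β:
Braid: s1 s2^-1 s1 s2^-1 on 3 strands, 4 crossings.
Writhe w = (#positive) - (#negative) = 2 - 2 = 0.
Computing the Kauffman bracket via state sum. There are 2^4 = 16 states.
Smooth each crossing (0=||, 1=⌣⌢); contribution A^(Σ sign_k(1-2s_k)) * d^(L-1).
  state 0000: A-exp=+0, loops=3, term = A^0 * d^2
  state 0001: A-exp=+2, loops=2, term = A^2 * d^1
  state 0010: A-exp=-2, loops=2, term = A^-2 * d^1
  state 0011: A-exp=+0, loops=1, term = A^0 * d^0
  state 0100: A-exp=+2, loops=2, term = A^2 * d^1
  state 0101: A-exp=+4, loops=3, term = A^4 * d^2
  state 0110: A-exp=+0, loops=1, term = A^0 * d^0
  state 0111: A-exp=+2, loops=2, term = A^2 * d^1
  state 1000: A-exp=-2, loops=2, term = A^-2 * d^1
  state 1001: A-exp=+0, loops=1, term = A^0 * d^0
  state 1010: A-exp=-4, loops=3, term = A^-4 * d^2
  state 1011: A-exp=-2, loops=2, term = A^-2 * d^1
  state 1100: A-exp=+0, loops=1, term = A^0 * d^0
  state 1101: A-exp=+2, loops=2, term = A^2 * d^1
  state 1110: A-exp=-2, loops=2, term = A^-2 * d^1
  state 1111: A-exp=+0, loops=1, term = A^0 * d^0
Collect the terms by A-exponent (count of states per loop number):
Powers of d = -A^2 - A^-2: d^2 = A^4 + 2 + A^-4.
  A^4 * (d^2) = A^8 + 2*A^4 + 1
  A^2 * (4*d) = -4*A^4 - 4
  A^0 * (5 + d^2) = A^4 + 7 + A^-4
  A^-2 * (4*d) = -4 - 4*A^-4
  A^-4 * (d^2) = 1 + 2*A^-4 + A^-8
Summing the groups: <K> = A^8 - A^4 + 1 - A^-4 + A^-8
Normalise by the writhe: (-A^3)^(-w) = (-A^3)^(0) = 1, so f(A) = 1 * <K> = A^8 - A^4 + 1 - A^-4 + A^-8.
Substitute A = t^(-1/4), i.e. A^e → t^(-e/4): V(t) = t^2 - t + 1 - t^-1 + t^-2

Answer: t^2 - t + 1 - t^-1 + t^-2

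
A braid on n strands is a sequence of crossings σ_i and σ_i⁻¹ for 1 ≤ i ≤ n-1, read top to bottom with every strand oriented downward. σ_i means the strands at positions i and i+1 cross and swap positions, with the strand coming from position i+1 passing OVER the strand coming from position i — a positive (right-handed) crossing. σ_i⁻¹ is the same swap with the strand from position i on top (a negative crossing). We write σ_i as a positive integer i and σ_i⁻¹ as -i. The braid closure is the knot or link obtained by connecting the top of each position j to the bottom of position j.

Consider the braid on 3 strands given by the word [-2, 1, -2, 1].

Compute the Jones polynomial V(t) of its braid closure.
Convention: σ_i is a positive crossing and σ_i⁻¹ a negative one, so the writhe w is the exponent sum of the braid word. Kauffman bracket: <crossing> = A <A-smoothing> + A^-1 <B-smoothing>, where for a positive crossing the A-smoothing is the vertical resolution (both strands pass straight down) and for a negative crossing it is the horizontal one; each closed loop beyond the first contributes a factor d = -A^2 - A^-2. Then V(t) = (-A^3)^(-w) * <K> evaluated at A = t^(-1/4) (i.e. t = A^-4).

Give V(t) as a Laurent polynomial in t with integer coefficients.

t^2 - t + 1 - t^-1 + t^-2

Derivation:
Braid: s2^-1 s1 s2^-1 s1 on 3 strands, 4 crossings.
Writhe w = (#positive) - (#negative) = 2 - 2 = 0.
Enumerate smoothing states for the bracket polynomial. There are 2^4 = 16 states.
Smooth each crossing (0=||, 1=⌣⌢); contribution A^(Σ sign_k(1-2s_k)) * d^(L-1).
  state 0000: A-exp=+0, loops=3, term = A^0 * d^2
  state 0001: A-exp=-2, loops=2, term = A^-2 * d^1
  state 0010: A-exp=+2, loops=2, term = A^2 * d^1
  state 0011: A-exp=+0, loops=1, term = A^0 * d^0
  state 0100: A-exp=-2, loops=2, term = A^-2 * d^1
  state 0101: A-exp=-4, loops=3, term = A^-4 * d^2
  state 0110: A-exp=+0, loops=1, term = A^0 * d^0
  state 0111: A-exp=-2, loops=2, term = A^-2 * d^1
  state 1000: A-exp=+2, loops=2, term = A^2 * d^1
  state 1001: A-exp=+0, loops=1, term = A^0 * d^0
  state 1010: A-exp=+4, loops=3, term = A^4 * d^2
  state 1011: A-exp=+2, loops=2, term = A^2 * d^1
  state 1100: A-exp=+0, loops=1, term = A^0 * d^0
  state 1101: A-exp=-2, loops=2, term = A^-2 * d^1
  state 1110: A-exp=+2, loops=2, term = A^2 * d^1
  state 1111: A-exp=+0, loops=1, term = A^0 * d^0
Collect the terms by A-exponent (count of states per loop number):
Powers of d = -A^2 - A^-2: d^2 = A^4 + 2 + A^-4.
  A^4 * (d^2) = A^8 + 2*A^4 + 1
  A^2 * (4*d) = -4*A^4 - 4
  A^0 * (5 + d^2) = A^4 + 7 + A^-4
  A^-2 * (4*d) = -4 - 4*A^-4
  A^-4 * (d^2) = 1 + 2*A^-4 + A^-8
Summing the groups: <K> = A^8 - A^4 + 1 - A^-4 + A^-8
Normalise by the writhe: (-A^3)^(-w) = (-A^3)^(0) = 1, so f(A) = 1 * <K> = A^8 - A^4 + 1 - A^-4 + A^-8.
Substitute A = t^(-1/4), i.e. A^e → t^(-e/4): V(t) = t^2 - t + 1 - t^-1 + t^-2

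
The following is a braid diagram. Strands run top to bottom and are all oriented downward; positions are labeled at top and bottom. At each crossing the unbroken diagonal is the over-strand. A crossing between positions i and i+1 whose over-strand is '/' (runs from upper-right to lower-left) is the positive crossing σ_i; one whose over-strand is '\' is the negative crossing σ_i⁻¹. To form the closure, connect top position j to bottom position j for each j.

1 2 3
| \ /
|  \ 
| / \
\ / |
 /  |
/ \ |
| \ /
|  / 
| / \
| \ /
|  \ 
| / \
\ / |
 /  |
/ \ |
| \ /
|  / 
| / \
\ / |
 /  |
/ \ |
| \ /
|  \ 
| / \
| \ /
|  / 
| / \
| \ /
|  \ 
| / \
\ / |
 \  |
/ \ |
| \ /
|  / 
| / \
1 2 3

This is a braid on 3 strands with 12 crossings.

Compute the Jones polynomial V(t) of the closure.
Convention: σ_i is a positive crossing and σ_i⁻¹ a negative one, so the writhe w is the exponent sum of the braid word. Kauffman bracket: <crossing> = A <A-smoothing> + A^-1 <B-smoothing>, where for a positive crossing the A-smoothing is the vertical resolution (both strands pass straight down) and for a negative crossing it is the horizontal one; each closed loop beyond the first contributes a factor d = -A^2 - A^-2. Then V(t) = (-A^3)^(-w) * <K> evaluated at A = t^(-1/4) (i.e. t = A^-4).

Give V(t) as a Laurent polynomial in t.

Reading the diagram top to bottom ('/'-over between positions i,i+1 = s_i, '\'-over = s_i^-1): braid word = s2^-1 s1 s2 s2^-1 s1 s2 s1 s2^-1 s2 s2^-1 s1^-1 s2.
The presented braid s2^-1 s1 s2 s2^-1 s1 s2 s1 s2^-1 s2 s2^-1 s1^-1 s2 on 3 strands reduces by inverse Markov moves (closure unchanged at each step):
  Deconjugate: the word is γ·β·γ⁻¹ with γ = s2^-1 s1 (prefix) and γ⁻¹ = s1^-1 s2 (suffix); strip both.
  Deconjugate: the word is γ·β·γ⁻¹ with γ = s2 (prefix) and γ⁻¹ = s2^-1 (suffix); strip both.
  Deconjugate: the word is γ·β·γ⁻¹ with γ = s2^-1 (prefix) and γ⁻¹ = s2 (suffix); strip both.
Reduced to β = s1 s2 s1 s2^-1 on 3 strands, 4 crossings.
Compute on β:
Braid: s1 s2 s1 s2^-1 on 3 strands, 4 crossings.
Writhe w = (#positive) - (#negative) = 3 - 1 = 2.
Computing the Kauffman bracket via state sum. There are 2^4 = 16 states.
Each crossing splits two ways (0=vertical, 1=horizontal). The state's weight is A^(#A-smoothings - #B-smoothings) * d^(loops - 1).
  state 0000: A-exp=+2, loops=3, term = A^2 * d^2
  state 0001: A-exp=+4, loops=2, term = A^4 * d^1
  state 0010: A-exp=+0, loops=2, term = A^0 * d^1
  state 0011: A-exp=+2, loops=1, term = A^2 * d^0
  state 0100: A-exp=+0, loops=2, term = A^0 * d^1
  state 0101: A-exp=+2, loops=3, term = A^2 * d^2
  state 0110: A-exp=-2, loops=1, term = A^-2 * d^0
  state 0111: A-exp=+0, loops=2, term = A^0 * d^1
  state 1000: A-exp=+0, loops=2, term = A^0 * d^1
  state 1001: A-exp=+2, loops=1, term = A^2 * d^0
  state 1010: A-exp=-2, loops=3, term = A^-2 * d^2
  state 1011: A-exp=+0, loops=2, term = A^0 * d^1
  state 1100: A-exp=-2, loops=1, term = A^-2 * d^0
  state 1101: A-exp=+0, loops=2, term = A^0 * d^1
  state 1110: A-exp=-4, loops=2, term = A^-4 * d^1
  state 1111: A-exp=-2, loops=1, term = A^-2 * d^0
Collect the terms by A-exponent (count of states per loop number):
Powers of d = -A^2 - A^-2: d^2 = A^4 + 2 + A^-4.
  A^4 * (d) = -A^6 - A^2
  A^2 * (2 + 2*d^2) = 2*A^6 + 6*A^2 + 2*A^-2
  A^0 * (6*d) = -6*A^2 - 6*A^-2
  A^-2 * (3 + d^2) = A^2 + 5*A^-2 + A^-6
  A^-4 * (d) = -A^-2 - A^-6
Summing the groups: <K> = A^6
Normalise by the writhe: (-A^3)^(-w) = (-A^3)^(-2) = A^-6, so f(A) = A^-6 * <K> = 1.
Substitute A = t^(-1/4), i.e. A^e → t^(-e/4): V(t) = 1

Answer: 1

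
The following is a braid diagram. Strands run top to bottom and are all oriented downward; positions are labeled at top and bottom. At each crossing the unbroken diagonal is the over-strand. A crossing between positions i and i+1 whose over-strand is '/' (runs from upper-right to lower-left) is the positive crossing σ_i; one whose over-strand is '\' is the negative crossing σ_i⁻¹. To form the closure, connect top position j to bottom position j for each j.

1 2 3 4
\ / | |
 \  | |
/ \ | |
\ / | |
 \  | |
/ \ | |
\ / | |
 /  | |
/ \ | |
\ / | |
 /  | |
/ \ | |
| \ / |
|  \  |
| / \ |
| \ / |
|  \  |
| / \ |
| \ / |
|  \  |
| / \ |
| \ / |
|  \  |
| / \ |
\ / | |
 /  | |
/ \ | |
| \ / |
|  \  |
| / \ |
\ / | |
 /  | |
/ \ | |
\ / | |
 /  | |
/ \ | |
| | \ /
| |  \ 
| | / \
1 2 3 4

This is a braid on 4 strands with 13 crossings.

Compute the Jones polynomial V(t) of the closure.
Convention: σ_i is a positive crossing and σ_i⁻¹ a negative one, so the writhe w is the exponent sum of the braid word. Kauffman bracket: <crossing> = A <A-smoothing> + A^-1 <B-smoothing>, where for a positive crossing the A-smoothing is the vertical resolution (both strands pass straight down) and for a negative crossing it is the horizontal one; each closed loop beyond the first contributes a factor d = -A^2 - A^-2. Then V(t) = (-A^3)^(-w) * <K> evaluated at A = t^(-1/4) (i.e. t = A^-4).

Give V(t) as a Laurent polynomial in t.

Reading the diagram top to bottom ('/'-over between positions i,i+1 = s_i, '\'-over = s_i^-1): braid word = s1^-1 s1^-1 s1 s1 s2^-1 s2^-1 s2^-1 s2^-1 s1 s2^-1 s1 s1 s3^-1.
The presented braid s1^-1 s1^-1 s1 s1 s2^-1 s2^-1 s2^-1 s2^-1 s1 s2^-1 s1 s1 s3^-1 on 4 strands reduces by inverse Markov moves (closure unchanged at each step):
  Destabilize: the word has the form β·s3^-1 where s3^-1 occurs only as the final letter (β ∈ B_3); drop it and the last strand → 3 strands.
  Deconjugate: the word is γ·β·γ⁻¹ with γ = s1^-1 s1^-1 (prefix) and γ⁻¹ = s1 s1 (suffix); strip both.
Reduced to β = s1 s1 s2^-1 s2^-1 s2^-1 s2^-1 s1 s2^-1 on 3 strands, 8 crossings.
Compute on β:
Braid: s1 s1 s2^-1 s2^-1 s2^-1 s2^-1 s1 s2^-1 on 3 strands, 8 crossings.
Writhe w = (#positive) - (#negative) = 3 - 5 = -2.
State-sum expansion of <K>. There are 2^8 = 256 states.
Smooth each crossing (0=||, 1=⌣⌢); contribution A^(Σ sign_k(1-2s_k)) * d^(L-1).
Tabulate the states by total A-exponent and number of loops L (A-exp: L × count):
  A^8: L=6 ×1
  A^6: L=5 ×8
  A^4: L=4 ×27, L=6 ×1
  A^2: L=3 ×48, L=5 ×8
  A^0: L=2 ×47, L=4 ×22, L=6 ×1
  A^-2: L=1 ×23, L=3 ×29, L=5 ×4
  A^-4: L=2 ×22, L=4 ×6
  A^-6: L=3 ×8
  A^-8: L=4 ×1
Each group contributes A^e * Σ count * d^(L-1):
Powers of d = -A^2 - A^-2: d^2 = A^4 + 2 + A^-4; d^3 = -A^6 - 3*A^2 - 3*A^-2 - A^-6; d^4 = A^8 + 4*A^4 + 6 + 4*A^-4 + A^-8; d^5 = -A^10 - 5*A^6 - 10*A^2 - 10*A^-2 - 5*A^-6 - A^-10.
  A^8 * (d^5) = -A^18 - 5*A^14 - 10*A^10 - 10*A^6 - 5*A^2 - A^-2
  A^6 * (8*d^4) = 8*A^14 + 32*A^10 + 48*A^6 + 32*A^2 + 8*A^-2
  A^4 * (27*d^3 + d^5) = -A^14 - 32*A^10 - 91*A^6 - 91*A^2 - 32*A^-2 - A^-6
  A^2 * (48*d^2 + 8*d^4) = 8*A^10 + 80*A^6 + 144*A^2 + 80*A^-2 + 8*A^-6
  A^0 * (47*d + 22*d^3 + d^5) = -A^10 - 27*A^6 - 123*A^2 - 123*A^-2 - 27*A^-6 - A^-10
  A^-2 * (23 + 29*d^2 + 4*d^4) = 4*A^6 + 45*A^2 + 105*A^-2 + 45*A^-6 + 4*A^-10
  A^-4 * (22*d + 6*d^3) = -6*A^2 - 40*A^-2 - 40*A^-6 - 6*A^-10
  A^-6 * (8*d^2) = 8*A^-2 + 16*A^-6 + 8*A^-10
  A^-8 * (d^3) = -A^-2 - 3*A^-6 - 3*A^-10 - A^-14
Summing the groups: <K> = -A^18 + 2*A^14 - 3*A^10 + 4*A^6 - 4*A^2 + 4*A^-2 - 2*A^-6 + 2*A^-10 - A^-14
Normalise by the writhe: (-A^3)^(-w) = (-A^3)^(2) = A^6, so f(A) = A^6 * <K> = -A^24 + 2*A^20 - 3*A^16 + 4*A^12 - 4*A^8 + 4*A^4 - 2 + 2*A^-4 - A^-8.
Substitute A = t^(-1/4), i.e. A^e → t^(-e/4): V(t) = -t^2 + 2*t - 2 + 4*t^-1 - 4*t^-2 + 4*t^-3 - 3*t^-4 + 2*t^-5 - t^-6

Answer: -t^2 + 2*t - 2 + 4*t^-1 - 4*t^-2 + 4*t^-3 - 3*t^-4 + 2*t^-5 - t^-6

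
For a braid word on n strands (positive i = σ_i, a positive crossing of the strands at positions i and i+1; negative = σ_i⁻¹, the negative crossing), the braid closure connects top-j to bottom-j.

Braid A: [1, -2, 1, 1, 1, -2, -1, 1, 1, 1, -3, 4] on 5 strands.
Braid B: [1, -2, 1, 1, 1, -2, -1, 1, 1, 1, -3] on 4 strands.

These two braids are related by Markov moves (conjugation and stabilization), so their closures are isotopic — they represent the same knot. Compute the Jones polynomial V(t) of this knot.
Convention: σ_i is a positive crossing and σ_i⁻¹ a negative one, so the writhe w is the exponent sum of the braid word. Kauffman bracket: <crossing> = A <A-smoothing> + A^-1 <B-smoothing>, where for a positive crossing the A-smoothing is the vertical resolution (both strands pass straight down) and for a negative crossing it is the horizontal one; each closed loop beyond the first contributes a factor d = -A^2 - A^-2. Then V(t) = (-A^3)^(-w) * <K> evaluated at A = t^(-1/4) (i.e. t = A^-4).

Markov-equivalent braids have isotopic closures, hence identical knot invariants. Strip the Markov moves from each word to reach a common short braid β, then compute V(t) once on β.
Braid A: s1 s2^-1 s1 s1 s1 s2^-1 s1^-1 s1 s1 s1 s3^-1 s4 on 5 strands reduces by inverse Markov moves (closure unchanged at each step):
  Destabilize: the word has the form β·s4 where s4 occurs only as the final letter (β ∈ B_4); drop it and the last strand → 4 strands.
  Destabilize: the word has the form β·s3^-1 where s3^-1 occurs only as the final letter (β ∈ B_3); drop it and the last strand → 3 strands.
Reduced to β = s1 s2^-1 s1 s1 s1 s2^-1 s1^-1 s1 s1 s1 on 3 strands, 10 crossings.
Braid B: s1 s2^-1 s1 s1 s1 s2^-1 s1^-1 s1 s1 s1 s3^-1 on 4 strands reduces by inverse Markov moves (closure unchanged at each step):
  Destabilize: the word has the form β·s3^-1 where s3^-1 occurs only as the final letter (β ∈ B_3); drop it and the last strand → 3 strands.
Reduced to β = s1 s2^-1 s1 s1 s1 s2^-1 s1^-1 s1 s1 s1 on 3 strands, 10 crossings.
Both give the same β = s1 s2^-1 s1 s1 s1 s2^-1 s1^-1 s1 s1 s1 on 3 strands, so one state sum suffices:
First cancel adjacent σ_i σ_i⁻¹ pairs (Reidemeister II — same braid, same closure): s1 s2^-1 s1 s1 s1 s2^-1 s1^-1 s1 s1 s1 → s1 s2^-1 s1 s1 s1 s2^-1 s1 s1.
Braid: s1 s2^-1 s1 s1 s1 s2^-1 s1 s1 on 3 strands, 8 crossings.
Writhe w = (#positive) - (#negative) = 6 - 2 = 4.
Computing the Kauffman bracket via state sum. There are 2^8 = 256 states.
Each crossing splits two ways (0=vertical, 1=horizontal). The state's weight is A^(#A-smoothings - #B-smoothings) * d^(loops - 1).
Tabulate the states by total A-exponent and number of loops L (A-exp: L × count):
  A^8: L=3 ×1
  A^6: L=2 ×8
  A^4: L=1 ×21, L=3 ×7
  A^2: L=2 ×54, L=4 ×2
  A^0: L=3 ×70
  A^-2: L=4 ×56
  A^-4: L=5 ×28
  A^-6: L=6 ×8
  A^-8: L=7 ×1
Each group contributes A^e * Σ count * d^(L-1):
Powers of d = -A^2 - A^-2: d^2 = A^4 + 2 + A^-4; d^3 = -A^6 - 3*A^2 - 3*A^-2 - A^-6; d^4 = A^8 + 4*A^4 + 6 + 4*A^-4 + A^-8; d^5 = -A^10 - 5*A^6 - 10*A^2 - 10*A^-2 - 5*A^-6 - A^-10; d^6 = A^12 + 6*A^8 + 15*A^4 + 20 + 15*A^-4 + 6*A^-8 + A^-12.
  A^8 * (d^2) = A^12 + 2*A^8 + A^4
  A^6 * (8*d) = -8*A^8 - 8*A^4
  A^4 * (21 + 7*d^2) = 7*A^8 + 35*A^4 + 7
  A^2 * (54*d + 2*d^3) = -2*A^8 - 60*A^4 - 60 - 2*A^-4
  A^0 * (70*d^2) = 70*A^4 + 140 + 70*A^-4
  A^-2 * (56*d^3) = -56*A^4 - 168 - 168*A^-4 - 56*A^-8
  A^-4 * (28*d^4) = 28*A^4 + 112 + 168*A^-4 + 112*A^-8 + 28*A^-12
  A^-6 * (8*d^5) = -8*A^4 - 40 - 80*A^-4 - 80*A^-8 - 40*A^-12 - 8*A^-16
  A^-8 * (d^6) = A^4 + 6 + 15*A^-4 + 20*A^-8 + 15*A^-12 + 6*A^-16 + A^-20
Summing the groups: <K> = A^12 - A^8 + 3*A^4 - 3 + 3*A^-4 - 4*A^-8 + 3*A^-12 - 2*A^-16 + A^-20
Normalise by the writhe: (-A^3)^(-w) = (-A^3)^(-4) = A^-12, so f(A) = A^-12 * <K> = 1 - A^-4 + 3*A^-8 - 3*A^-12 + 3*A^-16 - 4*A^-20 + 3*A^-24 - 2*A^-28 + A^-32.
Substitute A = t^(-1/4), i.e. A^e → t^(-e/4): V(t) = t^8 - 2*t^7 + 3*t^6 - 4*t^5 + 3*t^4 - 3*t^3 + 3*t^2 - t + 1

Answer: t^8 - 2*t^7 + 3*t^6 - 4*t^5 + 3*t^4 - 3*t^3 + 3*t^2 - t + 1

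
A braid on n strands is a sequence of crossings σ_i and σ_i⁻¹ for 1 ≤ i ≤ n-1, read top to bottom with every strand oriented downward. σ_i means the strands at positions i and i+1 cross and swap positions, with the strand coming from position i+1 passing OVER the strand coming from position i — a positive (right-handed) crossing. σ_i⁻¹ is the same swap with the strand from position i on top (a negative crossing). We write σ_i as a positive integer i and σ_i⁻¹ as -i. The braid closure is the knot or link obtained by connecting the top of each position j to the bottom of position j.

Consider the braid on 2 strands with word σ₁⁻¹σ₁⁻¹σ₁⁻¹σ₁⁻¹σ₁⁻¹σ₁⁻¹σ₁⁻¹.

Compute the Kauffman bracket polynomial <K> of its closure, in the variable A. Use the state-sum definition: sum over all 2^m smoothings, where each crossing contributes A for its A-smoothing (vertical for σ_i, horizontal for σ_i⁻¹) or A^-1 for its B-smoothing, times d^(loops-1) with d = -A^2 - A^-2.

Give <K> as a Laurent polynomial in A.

A^19 - A^15 + A^11 - A^7 + A^3 - A^-1 - A^-9

Derivation:
Braid: s1^-1 s1^-1 s1^-1 s1^-1 s1^-1 s1^-1 s1^-1 on 2 strands, 7 crossings.
Writhe w = (#positive) - (#negative) = 0 - 7 = -7.
Enumerate smoothing states for the bracket polynomial. There are 2^7 = 128 states.
For each crossing: s=0 is the vertical smoothing, s=1 horizontal. Crossing k contributes A^(sign_k * (1 - 2*s_k)); loop factor d = -A^2 - A^-2.
Tabulate the states by total A-exponent and number of loops L (A-exp: L × count):
  A^7: L=7 ×1
  A^5: L=6 ×7
  A^3: L=5 ×21
  A^1: L=4 ×35
  A^-1: L=3 ×35
  A^-3: L=2 ×21
  A^-5: L=1 ×7
  A^-7: L=2 ×1
Each group contributes A^e * Σ count * d^(L-1):
Powers of d = -A^2 - A^-2: d^2 = A^4 + 2 + A^-4; d^3 = -A^6 - 3*A^2 - 3*A^-2 - A^-6; d^4 = A^8 + 4*A^4 + 6 + 4*A^-4 + A^-8; d^5 = -A^10 - 5*A^6 - 10*A^2 - 10*A^-2 - 5*A^-6 - A^-10; d^6 = A^12 + 6*A^8 + 15*A^4 + 20 + 15*A^-4 + 6*A^-8 + A^-12.
  A^7 * (d^6) = A^19 + 6*A^15 + 15*A^11 + 20*A^7 + 15*A^3 + 6*A^-1 + A^-5
  A^5 * (7*d^5) = -7*A^15 - 35*A^11 - 70*A^7 - 70*A^3 - 35*A^-1 - 7*A^-5
  A^3 * (21*d^4) = 21*A^11 + 84*A^7 + 126*A^3 + 84*A^-1 + 21*A^-5
  A^1 * (35*d^3) = -35*A^7 - 105*A^3 - 105*A^-1 - 35*A^-5
  A^-1 * (35*d^2) = 35*A^3 + 70*A^-1 + 35*A^-5
  A^-3 * (21*d) = -21*A^-1 - 21*A^-5
  A^-5 * (7) = 7*A^-5
  A^-7 * (d) = -A^-5 - A^-9
Summing the groups: <K> = A^19 - A^15 + A^11 - A^7 + A^3 - A^-1 - A^-9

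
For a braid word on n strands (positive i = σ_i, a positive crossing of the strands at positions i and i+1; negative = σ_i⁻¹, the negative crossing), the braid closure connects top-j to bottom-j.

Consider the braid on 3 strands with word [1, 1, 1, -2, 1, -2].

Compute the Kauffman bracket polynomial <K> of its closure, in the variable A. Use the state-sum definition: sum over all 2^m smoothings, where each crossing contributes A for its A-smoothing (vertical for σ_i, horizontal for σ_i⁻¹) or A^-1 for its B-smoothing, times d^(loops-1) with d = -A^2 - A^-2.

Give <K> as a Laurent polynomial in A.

Braid: s1 s1 s1 s2^-1 s1 s2^-1 on 3 strands, 6 crossings.
Writhe w = (#positive) - (#negative) = 4 - 2 = 2.
State-sum expansion of <K>. There are 2^6 = 64 states.
Each crossing splits two ways (0=vertical, 1=horizontal). The state's weight is A^(#A-smoothings - #B-smoothings) * d^(loops - 1).
Tabulate the states by total A-exponent and number of loops L (A-exp: L × count):
  A^6: L=3 ×1
  A^4: L=2 ×6
  A^2: L=1 ×11, L=3 ×4
  A^0: L=2 ×19, L=4 ×1
  A^-2: L=3 ×15
  A^-4: L=4 ×6
  A^-6: L=5 ×1
Each group contributes A^e * Σ count * d^(L-1):
Powers of d = -A^2 - A^-2: d^2 = A^4 + 2 + A^-4; d^3 = -A^6 - 3*A^2 - 3*A^-2 - A^-6; d^4 = A^8 + 4*A^4 + 6 + 4*A^-4 + A^-8.
  A^6 * (d^2) = A^10 + 2*A^6 + A^2
  A^4 * (6*d) = -6*A^6 - 6*A^2
  A^2 * (11 + 4*d^2) = 4*A^6 + 19*A^2 + 4*A^-2
  A^0 * (19*d + d^3) = -A^6 - 22*A^2 - 22*A^-2 - A^-6
  A^-2 * (15*d^2) = 15*A^2 + 30*A^-2 + 15*A^-6
  A^-4 * (6*d^3) = -6*A^2 - 18*A^-2 - 18*A^-6 - 6*A^-10
  A^-6 * (d^4) = A^2 + 4*A^-2 + 6*A^-6 + 4*A^-10 + A^-14
Summing the groups: <K> = A^10 - A^6 + 2*A^2 - 2*A^-2 + 2*A^-6 - 2*A^-10 + A^-14

Answer: A^10 - A^6 + 2*A^2 - 2*A^-2 + 2*A^-6 - 2*A^-10 + A^-14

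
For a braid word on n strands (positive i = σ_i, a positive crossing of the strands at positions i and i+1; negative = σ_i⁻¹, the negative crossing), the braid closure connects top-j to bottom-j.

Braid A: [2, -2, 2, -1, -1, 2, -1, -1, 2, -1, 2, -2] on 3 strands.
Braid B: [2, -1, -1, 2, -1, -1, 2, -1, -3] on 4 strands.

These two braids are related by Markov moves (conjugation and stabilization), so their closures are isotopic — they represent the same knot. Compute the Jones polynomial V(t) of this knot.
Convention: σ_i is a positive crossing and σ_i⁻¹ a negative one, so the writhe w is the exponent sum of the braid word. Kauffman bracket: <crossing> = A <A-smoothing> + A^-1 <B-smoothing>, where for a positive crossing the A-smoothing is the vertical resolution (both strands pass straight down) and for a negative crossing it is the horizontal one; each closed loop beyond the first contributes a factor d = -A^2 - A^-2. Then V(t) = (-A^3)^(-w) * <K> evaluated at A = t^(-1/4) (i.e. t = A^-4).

Markov-equivalent braids have isotopic closures, hence identical knot invariants. Strip the Markov moves from each word to reach a common short braid β, then compute V(t) once on β.
Braid A: s2 s2^-1 s2 s1^-1 s1^-1 s2 s1^-1 s1^-1 s2 s1^-1 s2 s2^-1 on 3 strands reduces by inverse Markov moves (closure unchanged at each step):
  Deconjugate: the word is γ·β·γ⁻¹ with γ = s2 s2^-1 (prefix) and γ⁻¹ = s2 s2^-1 (suffix); strip both.
Reduced to β = s2 s1^-1 s1^-1 s2 s1^-1 s1^-1 s2 s1^-1 on 3 strands, 8 crossings.
Braid B: s2 s1^-1 s1^-1 s2 s1^-1 s1^-1 s2 s1^-1 s3^-1 on 4 strands reduces by inverse Markov moves (closure unchanged at each step):
  Destabilize: the word has the form β·s3^-1 where s3^-1 occurs only as the final letter (β ∈ B_3); drop it and the last strand → 3 strands.
Reduced to β = s2 s1^-1 s1^-1 s2 s1^-1 s1^-1 s2 s1^-1 on 3 strands, 8 crossings.
Both give the same β = s2 s1^-1 s1^-1 s2 s1^-1 s1^-1 s2 s1^-1 on 3 strands, so one state sum suffices:
Braid: s2 s1^-1 s1^-1 s2 s1^-1 s1^-1 s2 s1^-1 on 3 strands, 8 crossings.
Writhe w = (#positive) - (#negative) = 3 - 5 = -2.
Computing the Kauffman bracket via state sum. There are 2^8 = 256 states.
For each crossing: s=0 is the vertical smoothing, s=1 horizontal. Crossing k contributes A^(sign_k * (1 - 2*s_k)); loop factor d = -A^2 - A^-2.
Tabulate the states by total A-exponent and number of loops L (A-exp: L × count):
  A^8: L=6 ×1
  A^6: L=5 ×8
  A^4: L=4 ×28
  A^2: L=3 ×55, L=5 ×1
  A^0: L=2 ×63, L=4 ×7
  A^-2: L=1 ×35, L=3 ×21
  A^-4: L=2 ×26, L=4 ×2
  A^-6: L=3 ×8
  A^-8: L=4 ×1
Each group contributes A^e * Σ count * d^(L-1):
Powers of d = -A^2 - A^-2: d^2 = A^4 + 2 + A^-4; d^3 = -A^6 - 3*A^2 - 3*A^-2 - A^-6; d^4 = A^8 + 4*A^4 + 6 + 4*A^-4 + A^-8; d^5 = -A^10 - 5*A^6 - 10*A^2 - 10*A^-2 - 5*A^-6 - A^-10.
  A^8 * (d^5) = -A^18 - 5*A^14 - 10*A^10 - 10*A^6 - 5*A^2 - A^-2
  A^6 * (8*d^4) = 8*A^14 + 32*A^10 + 48*A^6 + 32*A^2 + 8*A^-2
  A^4 * (28*d^3) = -28*A^10 - 84*A^6 - 84*A^2 - 28*A^-2
  A^2 * (55*d^2 + d^4) = A^10 + 59*A^6 + 116*A^2 + 59*A^-2 + A^-6
  A^0 * (63*d + 7*d^3) = -7*A^6 - 84*A^2 - 84*A^-2 - 7*A^-6
  A^-2 * (35 + 21*d^2) = 21*A^2 + 77*A^-2 + 21*A^-6
  A^-4 * (26*d + 2*d^3) = -2*A^2 - 32*A^-2 - 32*A^-6 - 2*A^-10
  A^-6 * (8*d^2) = 8*A^-2 + 16*A^-6 + 8*A^-10
  A^-8 * (d^3) = -A^-2 - 3*A^-6 - 3*A^-10 - A^-14
Summing the groups: <K> = -A^18 + 3*A^14 - 5*A^10 + 6*A^6 - 6*A^2 + 6*A^-2 - 4*A^-6 + 3*A^-10 - A^-14
Normalise by the writhe: (-A^3)^(-w) = (-A^3)^(2) = A^6, so f(A) = A^6 * <K> = -A^24 + 3*A^20 - 5*A^16 + 6*A^12 - 6*A^8 + 6*A^4 - 4 + 3*A^-4 - A^-8.
Substitute A = t^(-1/4), i.e. A^e → t^(-e/4): V(t) = -t^2 + 3*t - 4 + 6*t^-1 - 6*t^-2 + 6*t^-3 - 5*t^-4 + 3*t^-5 - t^-6

Answer: -t^2 + 3*t - 4 + 6*t^-1 - 6*t^-2 + 6*t^-3 - 5*t^-4 + 3*t^-5 - t^-6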